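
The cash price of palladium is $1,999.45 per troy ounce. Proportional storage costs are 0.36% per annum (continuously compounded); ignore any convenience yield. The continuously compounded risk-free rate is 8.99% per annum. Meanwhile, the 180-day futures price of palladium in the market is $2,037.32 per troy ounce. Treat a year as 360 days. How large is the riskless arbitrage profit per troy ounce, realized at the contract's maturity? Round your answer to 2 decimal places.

$57.82 per troy ounce

Fair futures: F* = S·e^(carry·T), with carry = (r + u) = 0.0899 + 0.0036 = 0.0935
F* = 1999.45 · e^(0.0935 × 180/360) = 1999.45 · e^0.04675000 = 1999.45 × 1.04786001 = $2095.1437
Market $2037.32 < fair $2095.1437: forward underpriced → reverse cash-and-carry (short spot, go long the forward).
At maturity, profit = |F_mkt − F*| = |2037.32 − 2095.1437| = $57.82 per troy ounce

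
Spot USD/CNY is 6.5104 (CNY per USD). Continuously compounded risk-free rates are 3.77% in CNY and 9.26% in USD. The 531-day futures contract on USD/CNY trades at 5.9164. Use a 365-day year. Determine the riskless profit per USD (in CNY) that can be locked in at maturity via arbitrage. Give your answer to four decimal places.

Fair futures: F* = S·e^(carry·T), with carry = (r_CNY − r_USD) = 0.0377 − 0.0926 = -0.0549
F* = 6.5104 · e^(-0.0549 × 531/365) = 6.5104 · e^-0.079868 = 6.5104 × 0.923238 = 6.0106
Market 5.9164 < fair 6.0106: forward underpriced → reverse cash-and-carry (short spot, go long the forward).
At maturity, profit = |F_mkt − F*| = |5.9164 − 6.0106| = 0.0942 per USD (in CNY)

0.0942 per USD (in CNY)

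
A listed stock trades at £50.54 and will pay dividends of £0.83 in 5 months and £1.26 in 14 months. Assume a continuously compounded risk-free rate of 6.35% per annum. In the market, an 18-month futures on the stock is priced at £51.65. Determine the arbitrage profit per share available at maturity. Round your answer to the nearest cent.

£1.76 per share

PV(dividends) I = 0.83·e^(−0.0635·5/12) + 1.26·e^(−0.0635·14/12) = 1.9784
Fair futures F* = (S − I)·e^(rT) = (50.54 − 1.9784)·e^0.095250 = 48.5616 × 1.099934 = 53.4146
Market £51.65 < fair 53.4146: forward underpriced → reverse cash-and-carry (short the stock, invest proceeds at r, pay the dividends, go long the forward).
Profit at T = |F_mkt − F*| = |51.65 − 53.4146| = £1.76 per share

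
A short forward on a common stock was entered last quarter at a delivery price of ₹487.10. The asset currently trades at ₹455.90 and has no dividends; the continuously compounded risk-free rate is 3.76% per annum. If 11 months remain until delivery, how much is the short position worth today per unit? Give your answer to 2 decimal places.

₹14.70

Current fair forward for the remaining 11 months: F = S·e^(r·T), r = 0.0376
F = 455.90 · e^(0.0376 × 11/12) = 455.90 × 1.035068 = 471.8875
Value of long forward = (F − K)·e^(−rT) = (471.8875 − 487.10) · e^(−0.0376·11/12)
= -15.2125 × 0.966121 = -14.70
Short position value = −(long value) = ₹14.70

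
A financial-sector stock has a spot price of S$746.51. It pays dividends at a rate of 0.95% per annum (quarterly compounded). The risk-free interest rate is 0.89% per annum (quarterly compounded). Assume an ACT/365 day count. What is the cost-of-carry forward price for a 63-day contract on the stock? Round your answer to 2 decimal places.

F = S · (1+r/4)^(4T) / (1+q/4)^(4T)
= 746.51 × 1.001536 / 1.001639 = 746.51 × 0.999897
F = S$746.43

S$746.43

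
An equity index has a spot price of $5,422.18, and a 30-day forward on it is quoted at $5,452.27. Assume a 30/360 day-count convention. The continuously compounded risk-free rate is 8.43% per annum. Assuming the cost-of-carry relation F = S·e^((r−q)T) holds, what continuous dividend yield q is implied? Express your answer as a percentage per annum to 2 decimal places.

From F = S·e^((r−q)T): (r − q) = ln(F/S)/T
ln(5452.27/5422.18) = ln(1.005549) = 0.005534
(r − q) = 0.005534 / (30/360) = 0.066408
q = r − ln(F/S)/T = 0.0843 − 0.066408 = 0.017892
q = 1.79%

1.79%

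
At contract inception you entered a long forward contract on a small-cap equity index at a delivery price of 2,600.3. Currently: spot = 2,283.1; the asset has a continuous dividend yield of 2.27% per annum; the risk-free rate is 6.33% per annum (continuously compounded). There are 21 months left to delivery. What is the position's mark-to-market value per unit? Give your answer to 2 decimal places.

-133.45

Current fair forward for the remaining 21 months: F = S·e^((r − q)·T), (r − q) = 0.0633 − 0.0227 = 0.0406
F = 2283.1 · e^(0.0406 × 21/12) = 2283.1 × 1.07363491 = 2451.2159
Value of long forward = (F − K)·e^(−rT) = (2451.2159 − 2600.3) · e^(−0.0633·21/12)
= -149.0841 × 0.89514013 = -133.45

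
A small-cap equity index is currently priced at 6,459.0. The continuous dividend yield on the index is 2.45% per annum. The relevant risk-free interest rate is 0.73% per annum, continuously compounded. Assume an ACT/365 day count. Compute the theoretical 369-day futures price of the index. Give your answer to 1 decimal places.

6,347.7

F = S·e^((r − q)T) = 6459.0 · e^((0.0073 − 0.0245) × 369/365)
= 6459.0 · e^-0.017388 = 6459.0 × 0.982762
F = 6,347.7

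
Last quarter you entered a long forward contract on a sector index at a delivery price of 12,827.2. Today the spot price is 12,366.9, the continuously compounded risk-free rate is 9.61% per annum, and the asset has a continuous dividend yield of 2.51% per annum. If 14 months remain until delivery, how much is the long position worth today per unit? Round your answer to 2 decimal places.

Current fair forward for the remaining 14 months: F = S·e^((r − q)·T), (r − q) = 0.0961 − 0.0251 = 0.0710
F = 12366.9 · e^(0.0710 × 14/12) = 12366.9 × 1.08636073 = 13434.9145
Value of long forward = (F − K)·e^(−rT) = (13434.9145 − 12827.2) · e^(−0.0961·14/12)
= 607.7145 × 0.89393996 = 543.26

543.26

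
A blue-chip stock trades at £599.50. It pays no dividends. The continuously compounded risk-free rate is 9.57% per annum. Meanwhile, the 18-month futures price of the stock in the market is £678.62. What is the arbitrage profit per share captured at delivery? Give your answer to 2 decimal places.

£13.42 per share

Fair futures: F* = S·e^(carry·T), with carry = r = 0.0957
F* = 599.50 · e^(0.0957 × 18/12) = 599.50 · e^0.143550 = 599.50 × 1.154365 = £692.0418
Market £678.62 < fair £692.0418: forward underpriced → reverse cash-and-carry (short spot, go long the forward).
At maturity, profit = |F_mkt − F*| = |678.62 − 692.0418| = £13.42 per share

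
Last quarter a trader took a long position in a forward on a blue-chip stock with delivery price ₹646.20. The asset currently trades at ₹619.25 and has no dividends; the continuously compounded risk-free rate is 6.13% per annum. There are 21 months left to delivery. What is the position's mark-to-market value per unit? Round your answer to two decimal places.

Current fair forward for the remaining 21 months: F = S·e^(r·T), r = 0.0613
F = 619.25 · e^(0.0613 × 21/12) = 619.25 × 1.113240 = 689.3739
Value of long forward = (F − K)·e^(−rT) = (689.3739 − 646.20) · e^(−0.0613·21/12)
= 43.1739 × 0.898279 = 38.78

₹38.78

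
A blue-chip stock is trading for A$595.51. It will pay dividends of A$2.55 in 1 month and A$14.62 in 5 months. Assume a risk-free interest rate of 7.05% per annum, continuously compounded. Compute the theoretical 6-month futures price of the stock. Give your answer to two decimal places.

A$599.54

PV(dividends) I = 2.55·e^(−0.0705·1/12) + 14.62·e^(−0.0705·5/12)
I = 2.5351 + 14.1968 = 16.7319
F = (S − I)·e^(rT) = (595.51 − 16.7319) · e^(0.0705·6/12)
= 578.7781 · e^0.035250 = 578.7781 × 1.035879 = A$599.54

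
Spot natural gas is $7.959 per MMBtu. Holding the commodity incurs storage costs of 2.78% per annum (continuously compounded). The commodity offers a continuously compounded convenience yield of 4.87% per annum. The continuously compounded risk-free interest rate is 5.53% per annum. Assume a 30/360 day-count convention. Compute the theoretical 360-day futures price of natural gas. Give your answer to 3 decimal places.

$8.238 per MMBtu

Net carry = r + u − y = 0.0553 + 0.0278 − 0.0487 = 0.0344
F = S·e^((r+u−y)T) = 7.959 · e^(0.0344 × 360/360) = 7.959 · e^0.034400
= 7.959 × 1.034999 = $8.238 per MMBtu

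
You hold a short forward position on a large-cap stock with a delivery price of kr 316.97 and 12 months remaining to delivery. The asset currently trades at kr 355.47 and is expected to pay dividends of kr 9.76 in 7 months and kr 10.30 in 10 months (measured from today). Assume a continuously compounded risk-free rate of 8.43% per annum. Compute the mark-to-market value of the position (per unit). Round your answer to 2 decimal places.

-kr 45.23

PV(remaining dividends) I = 9.76·e^(−0.0843·7/12) + 10.30·e^(−0.0843·10/12) = 18.8929
Current forward F = (S − I)·e^(rT) = (355.47 − 18.8929)·e^(0.0843·12/12) = 336.5771 × 1.087955 = 366.1807
Value (long) = (F − K)·e^(−rT) = (366.1807 − 316.97) × 0.919155 = 45.2323
Short position value = −(long value) = -kr 45.23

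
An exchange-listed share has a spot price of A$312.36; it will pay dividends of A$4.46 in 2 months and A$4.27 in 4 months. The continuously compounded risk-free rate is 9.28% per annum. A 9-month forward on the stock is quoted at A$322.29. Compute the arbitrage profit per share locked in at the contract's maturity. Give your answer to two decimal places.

PV(dividends) I = 4.46·e^(−0.0928·2/12) + 4.27·e^(−0.0928·4/12) = 8.5315
Fair forward F* = (S − I)·e^(rT) = (312.36 − 8.5315)·e^0.069600 = 303.8285 × 1.072079 = 325.7282
Market A$322.29 < fair 325.7282: forward underpriced → reverse cash-and-carry (short the stock, invest proceeds at r, pay the dividends, go long the forward).
Profit at T = |F_mkt − F*| = |322.29 − 325.7282| = A$3.44 per share

A$3.44 per share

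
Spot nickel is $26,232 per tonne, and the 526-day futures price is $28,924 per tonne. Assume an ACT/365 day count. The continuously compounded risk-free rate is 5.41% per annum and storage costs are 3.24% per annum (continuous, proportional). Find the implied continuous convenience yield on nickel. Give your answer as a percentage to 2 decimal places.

1.87%

F = S·e^((r+u−y)T) ⇒ (r+u−y) = ln(F/S)/T
ln(28924/26232) = 0.097692; /T ⇒ 0.067790
y = r + u − ln(F/S)/T = 0.0541 + 0.0324 − 0.067790 = 0.018710
y = 1.87%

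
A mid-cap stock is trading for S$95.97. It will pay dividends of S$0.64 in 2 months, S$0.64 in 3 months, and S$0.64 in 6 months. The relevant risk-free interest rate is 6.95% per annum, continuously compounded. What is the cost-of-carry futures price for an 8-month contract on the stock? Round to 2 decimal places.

PV(dividends) I = 0.64·e^(−0.0695·2/12) + 0.64·e^(−0.0695·3/12) + 0.64·e^(−0.0695·6/12)
I = 0.6326 + 0.6290 + 0.6181 = 1.8797
F = (S − I)·e^(rT) = (95.97 − 1.8797) · e^(0.0695·8/12)
= 94.0903 · e^0.046333 = 94.0903 × 1.047423 = S$98.55

S$98.55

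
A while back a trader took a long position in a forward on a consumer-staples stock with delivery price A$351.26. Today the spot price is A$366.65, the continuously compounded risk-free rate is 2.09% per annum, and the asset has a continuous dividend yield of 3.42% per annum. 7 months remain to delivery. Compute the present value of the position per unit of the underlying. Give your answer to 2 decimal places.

Current fair forward for the remaining 7 months: F = S·e^((r − q)·T), (r − q) = 0.0209 − 0.0342 = -0.0133
F = 366.65 · e^(-0.0133 × 7/12) = 366.65 × 0.992272 = 363.8165
Value of long forward = (F − K)·e^(−rT) = (363.8165 − 351.26) · e^(−0.0209·7/12)
= 12.5565 × 0.987882 = 12.40

A$12.40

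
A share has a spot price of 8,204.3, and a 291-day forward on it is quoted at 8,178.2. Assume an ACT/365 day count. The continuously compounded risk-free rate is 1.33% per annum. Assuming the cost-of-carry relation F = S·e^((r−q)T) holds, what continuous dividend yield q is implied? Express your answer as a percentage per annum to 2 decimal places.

1.73%

From F = S·e^((r−q)T): (r − q) = ln(F/S)/T
ln(8178.2/8204.3) = ln(0.996819) = -0.003186
(r − q) = -0.003186 / (291/365) = -0.003996
q = r − ln(F/S)/T = 0.0133 + 0.003996 = 0.017296
q = 1.73%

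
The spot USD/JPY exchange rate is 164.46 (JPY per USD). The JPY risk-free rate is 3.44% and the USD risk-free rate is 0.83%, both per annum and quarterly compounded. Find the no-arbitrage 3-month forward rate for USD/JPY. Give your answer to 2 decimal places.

165.53

By covered interest parity, F = S · (1+r_JPY/4)^(4T) / (1+r_USD/4)^(4T)
= 164.46 × 1.008600 / 1.002075 = 164.46 × 1.006511
F = 165.53 JPY per USD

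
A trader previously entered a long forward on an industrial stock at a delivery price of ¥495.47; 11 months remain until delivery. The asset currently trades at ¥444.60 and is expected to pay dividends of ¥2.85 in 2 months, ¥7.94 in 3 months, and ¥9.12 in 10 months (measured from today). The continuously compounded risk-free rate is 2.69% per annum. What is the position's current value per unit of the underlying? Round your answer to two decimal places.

-¥58.44

PV(remaining dividends) I = 2.85·e^(−0.0269·2/12) + 7.94·e^(−0.0269·3/12) + 9.12·e^(−0.0269·10/12) = 19.6419
Current forward F = (S − I)·e^(rT) = (444.60 − 19.6419)·e^(0.0269·11/12) = 424.9581 × 1.024965 = 435.5672
Value (long) = (F − K)·e^(−rT) = (435.5672 − 495.47) × 0.975643 = -58.4437
Value = -¥58.44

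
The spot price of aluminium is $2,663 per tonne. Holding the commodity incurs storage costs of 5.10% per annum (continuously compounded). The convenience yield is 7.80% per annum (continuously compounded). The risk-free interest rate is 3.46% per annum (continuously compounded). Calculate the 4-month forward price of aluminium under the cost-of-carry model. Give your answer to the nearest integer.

Net carry = r + u − y = 0.0346 + 0.0510 − 0.0780 = 0.0076
F = S·e^((r+u−y)T) = 2663 · e^(0.0076 × 4/12) = 2663 · e^0.002533
= 2663 × 1.002536 = $2,670 per tonne

$2,670 per tonne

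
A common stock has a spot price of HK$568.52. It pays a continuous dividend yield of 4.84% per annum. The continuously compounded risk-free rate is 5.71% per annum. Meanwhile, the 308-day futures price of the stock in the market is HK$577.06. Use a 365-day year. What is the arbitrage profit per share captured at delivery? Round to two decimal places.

Fair futures: F* = S·e^(carry·T), with carry = (r − q) = 0.0571 − 0.0484 = 0.0087
F* = 568.52 · e^(0.0087 × 308/365) = 568.52 · e^0.007341 = 568.52 × 1.007368 = HK$572.7089
Market HK$577.06 > fair HK$572.7089: forward overpriced → cash-and-carry (buy spot, short the forward).
At maturity, profit = |F_mkt − F*| = |577.06 − 572.7089| = HK$4.35 per share

HK$4.35 per share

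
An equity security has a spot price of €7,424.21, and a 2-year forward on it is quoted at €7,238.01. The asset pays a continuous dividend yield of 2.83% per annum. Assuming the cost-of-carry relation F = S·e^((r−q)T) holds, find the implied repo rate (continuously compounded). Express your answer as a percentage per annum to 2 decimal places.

1.56%

From F = S·e^((r−q)T): (r − q) = ln(F/S)/T
ln(7238.01/7424.21) = ln(0.974920) = -0.025400
(r − q) = -0.025400 / (2) = -0.012700
r = ln(F/S)/T + q = -0.012700 + 0.0283 = 0.015600
r = 1.56%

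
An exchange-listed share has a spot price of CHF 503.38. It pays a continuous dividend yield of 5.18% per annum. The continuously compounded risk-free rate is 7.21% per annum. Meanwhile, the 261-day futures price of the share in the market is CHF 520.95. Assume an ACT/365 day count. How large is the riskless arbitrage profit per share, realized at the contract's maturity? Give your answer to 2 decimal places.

Fair futures: F* = S·e^(carry·T), with carry = (r − q) = 0.0721 − 0.0518 = 0.0203
F* = 503.38 · e^(0.0203 × 261/365) = 503.38 · e^0.014516 = 503.38 × 1.014622 = CHF 510.7404
Market CHF 520.95 > fair CHF 510.7404: forward overpriced → cash-and-carry (buy spot, short the forward).
At maturity, profit = |F_mkt − F*| = |520.95 − 510.7404| = CHF 10.21 per share

CHF 10.21 per share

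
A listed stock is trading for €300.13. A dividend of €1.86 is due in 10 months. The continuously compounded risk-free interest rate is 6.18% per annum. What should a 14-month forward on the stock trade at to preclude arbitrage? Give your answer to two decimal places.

PV(dividends) I = 1.86·e^(−0.0618·10/12)
I = 1.7666
F = (S − I)·e^(rT) = (300.13 − 1.7666) · e^(0.0618·14/12)
= 298.3634 · e^0.072100 = 298.3634 × 1.074763 = €320.67

€320.67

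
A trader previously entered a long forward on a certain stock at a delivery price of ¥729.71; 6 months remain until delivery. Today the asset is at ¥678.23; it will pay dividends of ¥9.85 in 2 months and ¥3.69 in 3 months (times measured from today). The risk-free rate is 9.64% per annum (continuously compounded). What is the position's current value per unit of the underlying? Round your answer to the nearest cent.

PV(remaining dividends) I = 9.85·e^(−0.0964·2/12) + 3.69·e^(−0.0964·3/12) = 13.2951
Current forward F = (S − I)·e^(rT) = (678.23 − 13.2951)·e^(0.0964·6/12) = 664.9349 × 1.049381 = 697.7701
Value (long) = (F − K)·e^(−rT) = (697.7701 − 729.71) × 0.952943 = -30.4369
Value = -¥30.44

-¥30.44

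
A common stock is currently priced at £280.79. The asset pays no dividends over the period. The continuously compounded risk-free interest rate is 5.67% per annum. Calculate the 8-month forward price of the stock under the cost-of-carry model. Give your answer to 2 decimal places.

£291.61

F = S·e^(rT) = 280.79 · e^(0.0567 × 8/12)
= 280.79 · e^0.037800 = 280.79 × 1.038524
F = £291.61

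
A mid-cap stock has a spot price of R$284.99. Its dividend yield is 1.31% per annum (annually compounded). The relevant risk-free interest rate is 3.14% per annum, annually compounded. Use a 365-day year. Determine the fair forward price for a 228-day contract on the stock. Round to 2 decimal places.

F = S · (1+r)^T / (1+q)^T
= 284.99 × 1.019500 / 1.008163 = 284.99 × 1.011245
F = R$288.19

R$288.19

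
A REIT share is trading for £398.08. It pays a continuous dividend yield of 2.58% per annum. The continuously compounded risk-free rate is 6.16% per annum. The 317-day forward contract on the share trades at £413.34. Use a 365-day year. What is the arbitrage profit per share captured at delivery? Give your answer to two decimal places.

Fair forward: F* = S·e^(carry·T), with carry = (r − q) = 0.0616 − 0.0258 = 0.0358
F* = 398.08 · e^(0.0358 × 317/365) = 398.08 · e^0.031092 = 398.08 × 1.031580 = £410.6514
Market £413.34 > fair £410.6514: forward overpriced → cash-and-carry (buy spot, short the forward).
At maturity, profit = |F_mkt − F*| = |413.34 − 410.6514| = £2.69 per share

£2.69 per share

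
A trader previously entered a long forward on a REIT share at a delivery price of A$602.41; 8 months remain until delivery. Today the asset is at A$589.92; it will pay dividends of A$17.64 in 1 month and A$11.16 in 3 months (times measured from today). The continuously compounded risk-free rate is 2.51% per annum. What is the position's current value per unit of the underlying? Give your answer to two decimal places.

PV(remaining dividends) I = 17.64·e^(−0.0251·1/12) + 11.16·e^(−0.0251·3/12) = 28.6933
Current forward F = (S − I)·e^(rT) = (589.92 − 28.6933)·e^(0.0251·8/12) = 561.2267 × 1.016874 = 570.6968
Value (long) = (F − K)·e^(−rT) = (570.6968 − 602.41) × 0.983406 = -31.1870
Value = -A$31.19

-A$31.19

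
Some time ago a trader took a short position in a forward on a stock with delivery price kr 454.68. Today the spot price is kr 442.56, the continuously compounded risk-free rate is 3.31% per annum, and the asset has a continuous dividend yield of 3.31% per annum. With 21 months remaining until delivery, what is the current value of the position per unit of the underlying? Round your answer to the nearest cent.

Current fair forward for the remaining 21 months: F = S·e^((r − q)·T), (r − q) = 0.0331 − 0.0331 = 0.0000
F = 442.56 · e^(0.0000 × 21/12) = 442.56 × 1.000000 = 442.5600
Value of long forward = (F − K)·e^(−rT) = (442.5600 − 454.68) · e^(−0.0331·21/12)
= -12.1200 × 0.943721 = -11.44
Short position value = −(long value) = kr 11.44

kr 11.44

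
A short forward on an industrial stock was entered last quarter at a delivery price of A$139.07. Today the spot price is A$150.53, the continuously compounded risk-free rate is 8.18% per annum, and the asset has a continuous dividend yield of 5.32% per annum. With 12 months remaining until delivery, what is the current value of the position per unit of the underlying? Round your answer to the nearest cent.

-A$14.58

Current fair forward for the remaining 12 months: F = S·e^((r − q)·T), (r − q) = 0.0818 − 0.0532 = 0.0286
F = 150.53 · e^(0.0286 × 12/12) = 150.53 × 1.029013 = 154.8973
Value of long forward = (F − K)·e^(−rT) = (154.8973 − 139.07) · e^(−0.0818·12/12)
= 15.8273 × 0.921456 = 14.58
Short position value = −(long value) = -A$14.58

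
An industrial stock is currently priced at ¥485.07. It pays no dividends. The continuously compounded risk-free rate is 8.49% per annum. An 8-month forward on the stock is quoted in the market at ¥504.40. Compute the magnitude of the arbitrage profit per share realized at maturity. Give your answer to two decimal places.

¥8.92 per share

Fair forward: F* = S·e^(carry·T), with carry = r = 0.0849
F* = 485.07 · e^(0.0849 × 8/12) = 485.07 · e^0.056600 = 485.07 × 1.058232 = ¥513.3166
Market ¥504.40 < fair ¥513.3166: forward underpriced → reverse cash-and-carry (short spot, go long the forward).
At maturity, profit = |F_mkt − F*| = |504.40 − 513.3166| = ¥8.92 per share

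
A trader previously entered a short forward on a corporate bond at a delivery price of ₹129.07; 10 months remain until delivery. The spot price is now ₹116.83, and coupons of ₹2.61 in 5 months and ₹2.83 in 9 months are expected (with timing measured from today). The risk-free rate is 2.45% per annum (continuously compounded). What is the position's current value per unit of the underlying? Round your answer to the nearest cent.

₹14.99

PV(remaining coupons) I = 2.61·e^(−0.0245·5/12) + 2.83·e^(−0.0245·9/12) = 5.3620
Current forward F = (S − I)·e^(rT) = (116.83 − 5.3620)·e^(0.0245·10/12) = 111.4680 × 1.020627 = 113.7673
Value (long) = (F − K)·e^(−rT) = (113.7673 − 129.07) × 0.979790 = -14.9934
Short position value = −(long value) = ₹14.99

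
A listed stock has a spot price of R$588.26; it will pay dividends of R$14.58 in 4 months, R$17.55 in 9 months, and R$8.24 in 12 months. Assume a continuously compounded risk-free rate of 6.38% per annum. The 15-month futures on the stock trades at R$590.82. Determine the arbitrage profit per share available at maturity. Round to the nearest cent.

PV(dividends) I = 14.58·e^(−0.0638·4/12) + 17.55·e^(−0.0638·9/12) + 8.24·e^(−0.0638·12/12) = 38.7339
Fair futures F* = (S − I)·e^(rT) = (588.26 − 38.7339)·e^0.079750 = 549.5261 × 1.083016 = 595.1456
Market R$590.82 < fair 595.1456: forward underpriced → reverse cash-and-carry (short the stock, invest proceeds at r, pay the dividends, go long the forward).
Profit at T = |F_mkt − F*| = |590.82 − 595.1456| = R$4.33 per share

R$4.33 per share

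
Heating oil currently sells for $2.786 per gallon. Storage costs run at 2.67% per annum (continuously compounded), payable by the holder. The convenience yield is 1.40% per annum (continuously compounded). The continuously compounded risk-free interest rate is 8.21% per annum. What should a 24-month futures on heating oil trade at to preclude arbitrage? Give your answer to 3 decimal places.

$3.368 per gallon

Net carry = r + u − y = 0.0821 + 0.0267 − 0.0140 = 0.0948
F = S·e^((r+u−y)T) = 2.786 · e^(0.0948 × 24/12) = 2.786 · e^0.189600
= 2.786 × 1.208766 = $3.368 per gallon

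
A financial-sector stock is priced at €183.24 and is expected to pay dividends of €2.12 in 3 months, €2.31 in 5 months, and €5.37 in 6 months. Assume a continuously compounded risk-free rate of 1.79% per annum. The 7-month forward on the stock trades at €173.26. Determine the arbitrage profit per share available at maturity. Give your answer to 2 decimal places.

PV(dividends) I = 2.12·e^(−0.0179·3/12) + 2.31·e^(−0.0179·5/12) + 5.37·e^(−0.0179·6/12) = 9.7255
Fair forward F* = (S − I)·e^(rT) = (183.24 − 9.7255)·e^0.010442 = 173.5145 × 1.010497 = 175.3359
Market €173.26 < fair 175.3359: forward underpriced → reverse cash-and-carry (short the stock, invest proceeds at r, pay the dividends, go long the forward).
Profit at T = |F_mkt − F*| = |173.26 − 175.3359| = €2.08 per share

€2.08 per share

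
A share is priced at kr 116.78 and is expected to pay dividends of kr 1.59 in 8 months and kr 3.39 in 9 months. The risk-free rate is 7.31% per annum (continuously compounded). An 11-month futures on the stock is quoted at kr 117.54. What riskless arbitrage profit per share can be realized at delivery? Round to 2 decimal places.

PV(dividends) I = 1.59·e^(−0.0731·8/12) + 3.39·e^(−0.0731·9/12) = 4.7235
Fair futures F* = (S − I)·e^(rT) = (116.78 − 4.7235)·e^0.067008 = 112.0565 × 1.069304 = 119.8225
Market kr 117.54 < fair 119.8225: forward underpriced → reverse cash-and-carry (short the stock, invest proceeds at r, pay the dividends, go long the forward).
Profit at T = |F_mkt − F*| = |117.54 − 119.8225| = kr 2.28 per share

kr 2.28 per share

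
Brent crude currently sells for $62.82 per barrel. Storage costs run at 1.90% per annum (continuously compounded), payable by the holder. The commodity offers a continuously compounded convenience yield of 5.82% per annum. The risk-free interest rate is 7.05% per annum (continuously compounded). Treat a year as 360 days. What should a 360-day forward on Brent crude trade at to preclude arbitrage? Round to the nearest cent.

$64.82 per barrel

Net carry = r + u − y = 0.0705 + 0.0190 − 0.0582 = 0.0313
F = S·e^((r+u−y)T) = 62.82 · e^(0.0313 × 360/360) = 62.82 · e^0.031300
= 62.82 × 1.031795 = $64.82 per barrel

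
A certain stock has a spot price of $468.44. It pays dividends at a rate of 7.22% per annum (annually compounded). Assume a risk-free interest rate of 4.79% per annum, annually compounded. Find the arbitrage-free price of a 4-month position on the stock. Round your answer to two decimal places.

$464.87

F = S · (1+r)^T / (1+q)^T
= 468.44 × 1.015718 / 1.023510 = 468.44 × 0.992387
F = $464.87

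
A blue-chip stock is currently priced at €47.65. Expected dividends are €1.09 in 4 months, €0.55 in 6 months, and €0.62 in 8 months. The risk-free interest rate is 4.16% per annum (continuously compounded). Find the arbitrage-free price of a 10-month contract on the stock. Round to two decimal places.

PV(dividends) I = 1.09·e^(−0.0416·4/12) + 0.55·e^(−0.0416·6/12) + 0.62·e^(−0.0416·8/12)
I = 1.0750 + 0.5387 + 0.6030 = 2.2167
F = (S − I)·e^(rT) = (47.65 − 2.2167) · e^(0.0416·10/12)
= 45.4333 · e^0.034667 = 45.4333 × 1.035275 = €47.04

€47.04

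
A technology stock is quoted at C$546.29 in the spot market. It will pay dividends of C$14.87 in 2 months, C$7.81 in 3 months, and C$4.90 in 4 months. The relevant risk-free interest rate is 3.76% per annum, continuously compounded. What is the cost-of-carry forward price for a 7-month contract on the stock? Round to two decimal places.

PV(dividends) I = 14.87·e^(−0.0376·2/12) + 7.81·e^(−0.0376·3/12) + 4.90·e^(−0.0376·4/12)
I = 14.7771 + 7.7369 + 4.8390 = 27.3530
F = (S − I)·e^(rT) = (546.29 − 27.3530) · e^(0.0376·7/12)
= 518.9370 · e^0.021933 = 518.9370 × 1.022175 = C$530.44

C$530.44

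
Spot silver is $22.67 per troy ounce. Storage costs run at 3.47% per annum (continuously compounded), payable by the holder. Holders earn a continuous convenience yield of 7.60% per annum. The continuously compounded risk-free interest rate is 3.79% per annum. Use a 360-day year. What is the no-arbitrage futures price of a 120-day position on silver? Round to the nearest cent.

Net carry = r + u − y = 0.0379 + 0.0347 − 0.0760 = -0.0034
F = S·e^((r+u−y)T) = 22.67 · e^(-0.0034 × 120/360) = 22.67 · e^-0.001133
= 22.67 × 0.998868 = $22.64 per troy ounce

$22.64 per troy ounce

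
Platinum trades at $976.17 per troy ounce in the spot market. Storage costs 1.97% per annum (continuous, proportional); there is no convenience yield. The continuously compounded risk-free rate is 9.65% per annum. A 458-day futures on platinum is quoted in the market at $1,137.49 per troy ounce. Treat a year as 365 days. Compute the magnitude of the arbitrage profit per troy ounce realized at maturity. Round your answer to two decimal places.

Fair futures: F* = S·e^(carry·T), with carry = (r + u) = 0.0965 + 0.0197 = 0.1162
F* = 976.17 · e^(0.1162 × 458/365) = 976.17 · e^0.145807 = 976.17 × 1.156973 = $1129.4023
Market $1137.49 > fair $1129.4023: forward overpriced → cash-and-carry (buy spot, short the forward).
At maturity, profit = |F_mkt − F*| = |1137.49 − 1129.4023| = $8.09 per troy ounce

$8.09 per troy ounce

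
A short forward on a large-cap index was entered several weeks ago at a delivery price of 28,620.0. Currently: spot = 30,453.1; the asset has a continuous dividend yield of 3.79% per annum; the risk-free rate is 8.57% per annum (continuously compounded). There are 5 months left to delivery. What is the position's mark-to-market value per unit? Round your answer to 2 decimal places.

-2359.91

Current fair forward for the remaining 5 months: F = S·e^((r − q)·T), (r − q) = 0.0857 − 0.0379 = 0.0478
F = 30453.1 · e^(0.0478 × 5/12) = 30453.1 × 1.02011633 = 31065.7046
Value of long forward = (F − K)·e^(−rT) = (31065.7046 − 28620.0) · e^(−0.0857·5/12)
= 2445.7046 × 0.96492169 = 2359.91
Short position value = −(long value) = -2359.91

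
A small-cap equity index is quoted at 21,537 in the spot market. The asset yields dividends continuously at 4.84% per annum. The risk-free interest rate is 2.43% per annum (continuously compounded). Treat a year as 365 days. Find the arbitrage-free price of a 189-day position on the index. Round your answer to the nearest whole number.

21,270

F = S·e^((r − q)T) = 21537 · e^((0.0243 − 0.0484) × 189/365)
= 21537 · e^-0.012479 = 21537 × 0.987599
F = 21,270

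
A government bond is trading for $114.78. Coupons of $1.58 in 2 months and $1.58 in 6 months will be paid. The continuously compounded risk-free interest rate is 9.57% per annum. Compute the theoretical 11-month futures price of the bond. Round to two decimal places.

$121.96

PV(coupons) I = 1.58·e^(−0.0957·2/12) + 1.58·e^(−0.0957·6/12)
I = 1.5550 + 1.5062 = 3.0612
F = (S − I)·e^(rT) = (114.78 − 3.0612) · e^(0.0957·11/12)
= 111.7188 · e^0.087725 = 111.7188 × 1.091688 = $121.96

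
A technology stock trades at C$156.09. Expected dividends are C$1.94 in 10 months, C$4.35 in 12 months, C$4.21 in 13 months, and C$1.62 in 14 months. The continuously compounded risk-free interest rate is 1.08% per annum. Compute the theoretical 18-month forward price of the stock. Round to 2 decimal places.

PV(dividends) I = 1.94·e^(−0.0108·10/12) + 4.35·e^(−0.0108·12/12) + 4.21·e^(−0.0108·13/12) + 1.62·e^(−0.0108·14/12)
I = 1.9226 + 4.3033 + 4.1610 + 1.5997 = 11.9866
F = (S − I)·e^(rT) = (156.09 − 11.9866) · e^(0.0108·18/12)
= 144.1034 · e^0.016200 = 144.1034 × 1.016332 = C$146.46

C$146.46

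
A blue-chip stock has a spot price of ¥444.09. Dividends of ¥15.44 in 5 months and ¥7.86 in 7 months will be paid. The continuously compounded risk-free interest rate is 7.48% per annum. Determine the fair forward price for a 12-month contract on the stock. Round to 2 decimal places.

¥454.34

PV(dividends) I = 15.44·e^(−0.0748·5/12) + 7.86·e^(−0.0748·7/12)
I = 14.9662 + 7.5244 = 22.4906
F = (S − I)·e^(rT) = (444.09 − 22.4906) · e^(0.0748·12/12)
= 421.5994 · e^0.074800 = 421.5994 × 1.077669 = ¥454.34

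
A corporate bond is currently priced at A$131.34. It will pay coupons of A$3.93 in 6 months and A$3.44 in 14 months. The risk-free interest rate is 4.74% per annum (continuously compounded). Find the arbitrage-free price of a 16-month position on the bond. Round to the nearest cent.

A$132.35

PV(coupons) I = 3.93·e^(−0.0474·6/12) + 3.44·e^(−0.0474·14/12)
I = 3.8380 + 3.2549 = 7.0929
F = (S − I)·e^(rT) = (131.34 − 7.0929) · e^(0.0474·16/12)
= 124.2471 · e^0.063200 = 124.2471 × 1.065240 = A$132.35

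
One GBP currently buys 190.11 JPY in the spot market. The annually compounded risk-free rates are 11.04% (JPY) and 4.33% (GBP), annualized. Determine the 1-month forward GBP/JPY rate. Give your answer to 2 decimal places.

By covered interest parity, F = S · (1+r_JPY)^T / (1+r_GBP)^T
= 190.11 × 1.008765 / 1.003539 = 190.11 × 1.005208
F = 191.10 JPY per GBP

191.10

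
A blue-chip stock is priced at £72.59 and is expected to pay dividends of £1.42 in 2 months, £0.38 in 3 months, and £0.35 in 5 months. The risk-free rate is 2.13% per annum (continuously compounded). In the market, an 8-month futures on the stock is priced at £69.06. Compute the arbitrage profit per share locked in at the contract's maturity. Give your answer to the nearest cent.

£2.40 per share

PV(dividends) I = 1.42·e^(−0.0213·2/12) + 0.38·e^(−0.0213·3/12) + 0.35·e^(−0.0213·5/12) = 2.1399
Fair futures F* = (S − I)·e^(rT) = (72.59 − 2.1399)·e^0.014200 = 70.4501 × 1.014301 = 71.4576
Market £69.06 < fair 71.4576: forward underpriced → reverse cash-and-carry (short the stock, invest proceeds at r, pay the dividends, go long the forward).
Profit at T = |F_mkt − F*| = |69.06 − 71.4576| = £2.40 per share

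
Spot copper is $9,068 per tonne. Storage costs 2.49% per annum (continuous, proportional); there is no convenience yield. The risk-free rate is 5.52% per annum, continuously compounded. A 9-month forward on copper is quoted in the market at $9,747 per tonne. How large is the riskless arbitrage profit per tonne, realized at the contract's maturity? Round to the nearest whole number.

$118 per tonne

Fair forward: F* = S·e^(carry·T), with carry = (r + u) = 0.0552 + 0.0249 = 0.0801
F* = 9068 · e^(0.0801 × 9/12) = 9068 · e^0.060075 = 9068 × 1.061916 = $9629.4543
Market $9747 > fair $9629.4543: forward overpriced → cash-and-carry (buy spot, short the forward).
At maturity, profit = |F_mkt − F*| = |9747 − 9629.4543| = $118 per tonne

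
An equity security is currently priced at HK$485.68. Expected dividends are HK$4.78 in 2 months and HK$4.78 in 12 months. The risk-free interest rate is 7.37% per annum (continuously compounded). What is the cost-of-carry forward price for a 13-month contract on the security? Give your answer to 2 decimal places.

PV(dividends) I = 4.78·e^(−0.0737·2/12) + 4.78·e^(−0.0737·12/12)
I = 4.7216 + 4.4404 = 9.1620
F = (S − I)·e^(rT) = (485.68 − 9.1620) · e^(0.0737·13/12)
= 476.5180 · e^0.079842 = 476.5180 × 1.083116 = HK$516.12

HK$516.12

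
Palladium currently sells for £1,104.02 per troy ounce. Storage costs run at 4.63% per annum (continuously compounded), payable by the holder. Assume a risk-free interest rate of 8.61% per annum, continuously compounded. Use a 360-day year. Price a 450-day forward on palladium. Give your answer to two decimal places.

Net carry = r + u − y = 0.0861 + 0.0463 − 0.0000 = 0.1324
F = S·e^((r+u−y)T) = 1104.02 · e^(0.1324 × 450/360) = 1104.02 · e^0.16550000
= 1104.02 × 1.17998296 = £1,302.72 per troy ounce

£1,302.72 per troy ounce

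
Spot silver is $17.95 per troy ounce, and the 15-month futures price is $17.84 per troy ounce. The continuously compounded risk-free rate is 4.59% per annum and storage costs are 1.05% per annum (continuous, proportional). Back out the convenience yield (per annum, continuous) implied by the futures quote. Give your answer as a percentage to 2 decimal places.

6.13%

F = S·e^((r+u−y)T) ⇒ (r+u−y) = ln(F/S)/T
ln(17.84/17.95) = -0.006147; /T ⇒ -0.004918
y = r + u − ln(F/S)/T = 0.0459 + 0.0105 + 0.004918 = 0.061318
y = 6.13%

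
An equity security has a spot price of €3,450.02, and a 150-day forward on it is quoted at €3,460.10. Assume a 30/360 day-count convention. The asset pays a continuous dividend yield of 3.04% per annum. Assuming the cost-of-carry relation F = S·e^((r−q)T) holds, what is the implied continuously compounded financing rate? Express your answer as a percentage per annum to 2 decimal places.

3.74%

From F = S·e^((r−q)T): (r − q) = ln(F/S)/T
ln(3460.10/3450.02) = ln(1.002922) = 0.002918
(r − q) = 0.002918 / (150/360) = 0.007003
r = ln(F/S)/T + q = 0.007003 + 0.0304 = 0.037403
r = 3.74%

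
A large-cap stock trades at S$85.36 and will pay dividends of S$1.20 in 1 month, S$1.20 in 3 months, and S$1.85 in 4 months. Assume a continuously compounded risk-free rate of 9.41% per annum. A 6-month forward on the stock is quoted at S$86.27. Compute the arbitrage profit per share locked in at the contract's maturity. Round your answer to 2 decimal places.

PV(dividends) I = 1.20·e^(−0.0941·1/12) + 1.20·e^(−0.0941·3/12) + 1.85·e^(−0.0941·4/12) = 4.1556
Fair forward F* = (S − I)·e^(rT) = (85.36 − 4.1556)·e^0.047050 = 81.2044 × 1.048174 = 85.1163
Market S$86.27 > fair 85.1163: forward overpriced → cash-and-carry (borrow at r, buy the stock and collect the dividends, short the forward).
Profit at T = |F_mkt − F*| = |86.27 − 85.1163| = S$1.15 per share

S$1.15 per share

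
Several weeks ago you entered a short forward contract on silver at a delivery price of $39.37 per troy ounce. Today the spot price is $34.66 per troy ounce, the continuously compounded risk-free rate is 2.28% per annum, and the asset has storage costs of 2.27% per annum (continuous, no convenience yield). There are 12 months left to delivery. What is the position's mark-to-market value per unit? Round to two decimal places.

Current fair forward for the remaining 12 months: F = S·e^((r + u)·T), (r + u) = 0.0228 + 0.0227 = 0.0455
F = 34.66 · e^(0.0455 × 12/12) = 34.66 × 1.046551 = 36.2735
Value of long forward = (F − K)·e^(−rT) = (36.2735 − 39.37) · e^(−0.0228·12/12)
= -3.0965 × 0.977458 = -3.03
Short position value = −(long value) = $3.03

$3.03 per troy ounce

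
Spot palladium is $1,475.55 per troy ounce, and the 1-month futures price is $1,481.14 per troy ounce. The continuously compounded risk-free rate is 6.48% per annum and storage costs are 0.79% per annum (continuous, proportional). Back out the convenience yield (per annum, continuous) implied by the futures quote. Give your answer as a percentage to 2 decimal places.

F = S·e^((r+u−y)T) ⇒ (r+u−y) = ln(F/S)/T
ln(1481.14/1475.55) = 0.003781; /T ⇒ 0.045372
y = r + u − ln(F/S)/T = 0.0648 + 0.0079 − 0.045372 = 0.027328
y = 2.73%

2.73%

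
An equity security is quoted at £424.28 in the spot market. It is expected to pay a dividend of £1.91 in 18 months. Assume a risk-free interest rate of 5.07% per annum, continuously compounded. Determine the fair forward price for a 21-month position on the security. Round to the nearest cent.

PV(dividends) I = 1.91·e^(−0.0507·18/12)
I = 1.7701
F = (S − I)·e^(rT) = (424.28 − 1.7701) · e^(0.0507·21/12)
= 422.5099 · e^0.088725 = 422.5099 × 1.092780 = £461.71

£461.71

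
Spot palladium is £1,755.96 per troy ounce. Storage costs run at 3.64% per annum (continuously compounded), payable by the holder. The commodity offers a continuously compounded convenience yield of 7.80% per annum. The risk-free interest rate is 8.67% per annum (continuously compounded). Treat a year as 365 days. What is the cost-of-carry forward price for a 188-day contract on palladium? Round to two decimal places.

Net carry = r + u − y = 0.0867 + 0.0364 − 0.0780 = 0.0451
F = S·e^((r+u−y)T) = 1755.96 · e^(0.0451 × 188/365) = 1755.96 · e^0.02322959
= 1755.96 × 1.02350150 = £1,797.23 per troy ounce

£1,797.23 per troy ounce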